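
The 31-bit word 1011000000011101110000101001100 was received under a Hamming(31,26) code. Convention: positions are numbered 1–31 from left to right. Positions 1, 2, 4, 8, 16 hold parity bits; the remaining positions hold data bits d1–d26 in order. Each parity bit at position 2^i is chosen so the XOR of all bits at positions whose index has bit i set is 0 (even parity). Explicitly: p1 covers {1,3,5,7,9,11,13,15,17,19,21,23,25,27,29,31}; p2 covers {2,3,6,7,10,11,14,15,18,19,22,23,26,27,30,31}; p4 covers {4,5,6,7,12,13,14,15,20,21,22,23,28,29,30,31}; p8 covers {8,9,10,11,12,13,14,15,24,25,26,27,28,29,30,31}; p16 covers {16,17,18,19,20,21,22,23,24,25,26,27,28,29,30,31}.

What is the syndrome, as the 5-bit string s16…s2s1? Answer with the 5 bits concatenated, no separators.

10101

s1 (pos 1,3,5,7,9,11,13,15,17,19,21,23,25,27,29,31): 1⊕1⊕0⊕0⊕0⊕0⊕1⊕0⊕1⊕0⊕0⊕1⊕1⊕0⊕1⊕0 = 1
s2 (pos 2,3,6,7,10,11,14,15,18,19,22,23,26,27,30,31): 0⊕1⊕0⊕0⊕0⊕0⊕1⊕0⊕1⊕0⊕0⊕1⊕0⊕0⊕0⊕0 = 0
s4 (pos 4,5,6,7,12,13,14,15,20,21,22,23,28,29,30,31): 1⊕0⊕0⊕0⊕1⊕1⊕1⊕0⊕0⊕0⊕0⊕1⊕1⊕1⊕0⊕0 = 1
s8 (pos 8,9,10,11,12,13,14,15,24,25,26,27,28,29,30,31): 0⊕0⊕0⊕0⊕1⊕1⊕1⊕0⊕0⊕1⊕0⊕0⊕1⊕1⊕0⊕0 = 0
s16 (pos 16,17,18,19,20,21,22,23,24,25,26,27,28,29,30,31): 1⊕1⊕1⊕0⊕0⊕0⊕0⊕1⊕0⊕1⊕0⊕0⊕1⊕1⊕0⊕0 = 1
Syndrome s16…s1 = 10101 → error at position 21.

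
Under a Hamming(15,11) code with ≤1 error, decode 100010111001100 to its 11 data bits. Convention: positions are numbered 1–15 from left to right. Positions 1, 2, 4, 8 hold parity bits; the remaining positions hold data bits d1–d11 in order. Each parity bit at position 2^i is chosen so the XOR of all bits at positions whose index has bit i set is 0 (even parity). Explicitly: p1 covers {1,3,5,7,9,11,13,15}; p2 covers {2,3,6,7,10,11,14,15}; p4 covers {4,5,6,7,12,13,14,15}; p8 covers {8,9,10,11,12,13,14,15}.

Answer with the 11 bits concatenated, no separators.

s1 (pos 1,3,5,7,9,11,13,15): 1⊕0⊕1⊕1⊕1⊕0⊕1⊕0 = 1
s2 (pos 2,3,6,7,10,11,14,15): 0⊕0⊕0⊕1⊕0⊕0⊕0⊕0 = 1
s4 (pos 4,5,6,7,12,13,14,15): 0⊕1⊕0⊕1⊕1⊕1⊕0⊕0 = 0
s8 (pos 8,9,10,11,12,13,14,15): 1⊕1⊕0⊕0⊕1⊕1⊕0⊕0 = 0
Syndrome s8…s1 = 0011 → error at position 3.
Flip position 3: 100010111001100 → 101010111001100
Read data bits from positions 3,5,6,7,9,10,11,12,13,14,15: 11011001100

11011001100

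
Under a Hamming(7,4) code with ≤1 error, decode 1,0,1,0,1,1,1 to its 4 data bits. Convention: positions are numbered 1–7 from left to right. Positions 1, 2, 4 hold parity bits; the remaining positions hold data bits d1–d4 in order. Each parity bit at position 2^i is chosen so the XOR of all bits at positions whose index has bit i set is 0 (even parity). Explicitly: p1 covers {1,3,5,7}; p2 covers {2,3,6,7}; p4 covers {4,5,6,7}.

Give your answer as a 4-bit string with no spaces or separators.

1101

s1 (pos 1,3,5,7): 1⊕1⊕1⊕1 = 0
s2 (pos 2,3,6,7): 0⊕1⊕1⊕1 = 1
s4 (pos 4,5,6,7): 0⊕1⊕1⊕1 = 1
Syndrome s4…s1 = 110 → error at position 6.
Flip position 6: 1010111 → 1010101
Read data bits from positions 3,5,6,7: 1101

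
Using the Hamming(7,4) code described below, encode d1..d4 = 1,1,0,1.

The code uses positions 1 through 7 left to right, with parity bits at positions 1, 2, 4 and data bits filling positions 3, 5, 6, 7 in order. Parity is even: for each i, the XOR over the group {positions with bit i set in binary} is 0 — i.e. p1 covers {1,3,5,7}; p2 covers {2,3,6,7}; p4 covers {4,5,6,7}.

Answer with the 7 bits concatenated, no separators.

Place data at non-parity positions: p1 p2 1 p4 1 0 1
p1 (pos 1,3,5,7): XOR of data positions = 1⊕1⊕1 = 1
p2 (pos 2,3,6,7): XOR of data positions = 1⊕0⊕1 = 0
p4 (pos 4,5,6,7): XOR of data positions = 1⊕0⊕1 = 0
Codeword: 1010101

1010101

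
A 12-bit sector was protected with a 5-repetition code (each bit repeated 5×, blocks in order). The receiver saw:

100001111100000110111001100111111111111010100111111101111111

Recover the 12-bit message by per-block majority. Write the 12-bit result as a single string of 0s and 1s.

010111110111

Block 1 (10000): 1 one → 0
Block 2 (11111): 5 ones → 1
Block 3 (00000): 0 ones → 0
Block 4 (11011): 4 ones → 1
Block 5 (10011): 3 ones → 1
Block 6 (00111): 3 ones → 1
Block 7 (11111): 5 ones → 1
Block 8 (11110): 4 ones → 1
Block 9 (10100): 2 ones → 0
Block 10 (11111): 5 ones → 1
Block 11 (11011): 4 ones → 1
Block 12 (11111): 5 ones → 1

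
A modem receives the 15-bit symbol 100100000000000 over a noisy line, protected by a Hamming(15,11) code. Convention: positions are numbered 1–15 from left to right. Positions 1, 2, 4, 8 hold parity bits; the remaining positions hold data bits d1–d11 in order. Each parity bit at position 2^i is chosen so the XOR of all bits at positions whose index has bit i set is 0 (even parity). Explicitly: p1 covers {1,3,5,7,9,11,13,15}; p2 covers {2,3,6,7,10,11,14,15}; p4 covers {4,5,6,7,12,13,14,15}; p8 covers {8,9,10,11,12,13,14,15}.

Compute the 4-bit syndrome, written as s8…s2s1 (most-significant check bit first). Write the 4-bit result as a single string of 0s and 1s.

0101

s1 (pos 1,3,5,7,9,11,13,15): 1⊕0⊕0⊕0⊕0⊕0⊕0⊕0 = 1
s2 (pos 2,3,6,7,10,11,14,15): 0⊕0⊕0⊕0⊕0⊕0⊕0⊕0 = 0
s4 (pos 4,5,6,7,12,13,14,15): 1⊕0⊕0⊕0⊕0⊕0⊕0⊕0 = 1
s8 (pos 8,9,10,11,12,13,14,15): 0⊕0⊕0⊕0⊕0⊕0⊕0⊕0 = 0
Syndrome s8…s1 = 0101 → error at position 5.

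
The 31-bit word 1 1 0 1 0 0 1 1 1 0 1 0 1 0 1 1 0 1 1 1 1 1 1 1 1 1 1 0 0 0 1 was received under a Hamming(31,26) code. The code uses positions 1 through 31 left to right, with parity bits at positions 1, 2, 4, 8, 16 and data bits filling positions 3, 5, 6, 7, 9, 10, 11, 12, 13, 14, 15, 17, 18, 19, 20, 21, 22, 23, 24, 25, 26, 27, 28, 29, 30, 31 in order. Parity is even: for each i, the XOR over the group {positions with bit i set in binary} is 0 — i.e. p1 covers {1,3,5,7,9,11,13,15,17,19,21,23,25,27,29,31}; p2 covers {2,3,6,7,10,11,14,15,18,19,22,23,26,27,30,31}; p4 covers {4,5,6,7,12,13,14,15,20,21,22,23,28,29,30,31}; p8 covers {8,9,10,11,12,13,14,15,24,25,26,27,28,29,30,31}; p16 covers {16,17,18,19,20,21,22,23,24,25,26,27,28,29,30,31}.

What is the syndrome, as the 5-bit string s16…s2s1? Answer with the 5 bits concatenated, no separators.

s1 (pos 1,3,5,7,9,11,13,15,17,19,21,23,25,27,29,31): 1⊕0⊕0⊕1⊕1⊕1⊕1⊕1⊕0⊕1⊕1⊕1⊕1⊕1⊕0⊕1 = 0
s2 (pos 2,3,6,7,10,11,14,15,18,19,22,23,26,27,30,31): 1⊕0⊕0⊕1⊕0⊕1⊕0⊕1⊕1⊕1⊕1⊕1⊕1⊕1⊕0⊕1 = 1
s4 (pos 4,5,6,7,12,13,14,15,20,21,22,23,28,29,30,31): 1⊕0⊕0⊕1⊕0⊕1⊕0⊕1⊕1⊕1⊕1⊕1⊕0⊕0⊕0⊕1 = 1
s8 (pos 8,9,10,11,12,13,14,15,24,25,26,27,28,29,30,31): 1⊕1⊕0⊕1⊕0⊕1⊕0⊕1⊕1⊕1⊕1⊕1⊕0⊕0⊕0⊕1 = 0
s16 (pos 16,17,18,19,20,21,22,23,24,25,26,27,28,29,30,31): 1⊕0⊕1⊕1⊕1⊕1⊕1⊕1⊕1⊕1⊕1⊕1⊕0⊕0⊕0⊕1 = 0
Syndrome s16…s1 = 00110 → error at position 6.

00110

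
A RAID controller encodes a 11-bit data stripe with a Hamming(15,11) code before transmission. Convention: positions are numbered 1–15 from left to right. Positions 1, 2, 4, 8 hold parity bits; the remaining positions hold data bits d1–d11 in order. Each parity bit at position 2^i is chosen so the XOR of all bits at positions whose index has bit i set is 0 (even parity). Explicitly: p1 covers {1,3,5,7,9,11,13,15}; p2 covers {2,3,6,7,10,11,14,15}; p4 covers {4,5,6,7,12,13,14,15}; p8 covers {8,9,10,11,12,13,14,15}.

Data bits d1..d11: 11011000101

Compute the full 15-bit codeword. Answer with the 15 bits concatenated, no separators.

011010111000101

Place data at non-parity positions: p1 p2 1 p4 1 0 1 p8 1 0 0 0 1 0 1
p1 (pos 1,3,5,7,9,11,13,15): XOR of data positions = 1⊕1⊕1⊕1⊕0⊕1⊕1 = 0
p2 (pos 2,3,6,7,10,11,14,15): XOR of data positions = 1⊕0⊕1⊕0⊕0⊕0⊕1 = 1
p4 (pos 4,5,6,7,12,13,14,15): XOR of data positions = 1⊕0⊕1⊕0⊕1⊕0⊕1 = 0
p8 (pos 8,9,10,11,12,13,14,15): XOR of data positions = 1⊕0⊕0⊕0⊕1⊕0⊕1 = 1
Codeword: 011010111000101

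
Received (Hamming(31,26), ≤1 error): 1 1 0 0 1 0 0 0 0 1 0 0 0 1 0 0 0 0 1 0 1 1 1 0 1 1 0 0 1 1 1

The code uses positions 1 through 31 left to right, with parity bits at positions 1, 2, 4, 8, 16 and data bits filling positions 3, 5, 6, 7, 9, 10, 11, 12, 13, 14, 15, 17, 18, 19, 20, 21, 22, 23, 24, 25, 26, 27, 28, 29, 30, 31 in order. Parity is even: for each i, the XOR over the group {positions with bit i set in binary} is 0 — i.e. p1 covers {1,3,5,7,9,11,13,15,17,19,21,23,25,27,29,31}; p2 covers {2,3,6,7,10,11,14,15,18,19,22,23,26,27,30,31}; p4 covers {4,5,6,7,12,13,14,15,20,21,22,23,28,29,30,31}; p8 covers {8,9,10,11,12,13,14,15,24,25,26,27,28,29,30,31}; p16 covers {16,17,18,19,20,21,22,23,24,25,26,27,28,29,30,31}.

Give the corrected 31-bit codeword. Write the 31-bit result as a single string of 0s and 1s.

s1 (pos 1,3,5,7,9,11,13,15,17,19,21,23,25,27,29,31): 1⊕0⊕1⊕0⊕0⊕0⊕0⊕0⊕0⊕1⊕1⊕1⊕1⊕0⊕1⊕1 = 0
s2 (pos 2,3,6,7,10,11,14,15,18,19,22,23,26,27,30,31): 1⊕0⊕0⊕0⊕1⊕0⊕1⊕0⊕0⊕1⊕1⊕1⊕1⊕0⊕1⊕1 = 1
s4 (pos 4,5,6,7,12,13,14,15,20,21,22,23,28,29,30,31): 0⊕1⊕0⊕0⊕0⊕0⊕1⊕0⊕0⊕1⊕1⊕1⊕0⊕1⊕1⊕1 = 0
s8 (pos 8,9,10,11,12,13,14,15,24,25,26,27,28,29,30,31): 0⊕0⊕1⊕0⊕0⊕0⊕1⊕0⊕0⊕1⊕1⊕0⊕0⊕1⊕1⊕1 = 1
s16 (pos 16,17,18,19,20,21,22,23,24,25,26,27,28,29,30,31): 0⊕0⊕0⊕1⊕0⊕1⊕1⊕1⊕0⊕1⊕1⊕0⊕0⊕1⊕1⊕1 = 1
Syndrome s16…s1 = 11010 → error at position 26.
Flip position 26: 1100100001000100001011101100111 → 1100100001000100001011101000111

1100100001000100001011101000111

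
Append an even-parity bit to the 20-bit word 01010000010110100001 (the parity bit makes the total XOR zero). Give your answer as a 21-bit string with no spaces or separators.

XOR of the 20 data bits: 0⊕1⊕0⊕1⊕0⊕0⊕0⊕0⊕0⊕1⊕0⊕1⊕1⊕0⊕1⊕0⊕0⊕0⊕0⊕1 = 1
Parity bit = 1 (so all 21 bits XOR to 0).

010100000101101000011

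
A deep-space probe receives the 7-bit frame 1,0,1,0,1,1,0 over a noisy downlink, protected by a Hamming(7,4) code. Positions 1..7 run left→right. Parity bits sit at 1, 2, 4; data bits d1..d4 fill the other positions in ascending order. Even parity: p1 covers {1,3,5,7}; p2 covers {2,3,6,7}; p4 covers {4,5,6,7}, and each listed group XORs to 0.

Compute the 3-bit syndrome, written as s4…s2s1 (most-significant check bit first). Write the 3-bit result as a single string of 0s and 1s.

001

s1 (pos 1,3,5,7): 1⊕1⊕1⊕0 = 1
s2 (pos 2,3,6,7): 0⊕1⊕1⊕0 = 0
s4 (pos 4,5,6,7): 0⊕1⊕1⊕0 = 0
Syndrome s4…s1 = 001 → error at position 1.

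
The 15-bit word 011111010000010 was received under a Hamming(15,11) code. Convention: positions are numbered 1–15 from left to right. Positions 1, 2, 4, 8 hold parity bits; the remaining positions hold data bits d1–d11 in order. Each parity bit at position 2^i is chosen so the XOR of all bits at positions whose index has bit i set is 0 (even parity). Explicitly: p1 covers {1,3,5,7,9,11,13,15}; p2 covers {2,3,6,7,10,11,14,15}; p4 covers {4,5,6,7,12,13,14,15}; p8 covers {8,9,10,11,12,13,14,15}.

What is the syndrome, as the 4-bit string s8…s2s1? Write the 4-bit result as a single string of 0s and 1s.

0000

s1 (pos 1,3,5,7,9,11,13,15): 0⊕1⊕1⊕0⊕0⊕0⊕0⊕0 = 0
s2 (pos 2,3,6,7,10,11,14,15): 1⊕1⊕1⊕0⊕0⊕0⊕1⊕0 = 0
s4 (pos 4,5,6,7,12,13,14,15): 1⊕1⊕1⊕0⊕0⊕0⊕1⊕0 = 0
s8 (pos 8,9,10,11,12,13,14,15): 1⊕0⊕0⊕0⊕0⊕0⊕1⊕0 = 0
Syndrome s8…s1 = 0000 → no error.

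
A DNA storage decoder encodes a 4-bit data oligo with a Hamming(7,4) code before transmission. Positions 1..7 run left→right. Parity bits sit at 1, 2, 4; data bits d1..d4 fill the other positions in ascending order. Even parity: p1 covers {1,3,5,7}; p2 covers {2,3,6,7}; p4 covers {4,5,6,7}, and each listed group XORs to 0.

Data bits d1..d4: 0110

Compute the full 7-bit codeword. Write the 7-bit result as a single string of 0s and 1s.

Place data at non-parity positions: p1 p2 0 p4 1 1 0
p1 (pos 1,3,5,7): XOR of data positions = 0⊕1⊕0 = 1
p2 (pos 2,3,6,7): XOR of data positions = 0⊕1⊕0 = 1
p4 (pos 4,5,6,7): XOR of data positions = 1⊕1⊕0 = 0
Codeword: 1100110

1100110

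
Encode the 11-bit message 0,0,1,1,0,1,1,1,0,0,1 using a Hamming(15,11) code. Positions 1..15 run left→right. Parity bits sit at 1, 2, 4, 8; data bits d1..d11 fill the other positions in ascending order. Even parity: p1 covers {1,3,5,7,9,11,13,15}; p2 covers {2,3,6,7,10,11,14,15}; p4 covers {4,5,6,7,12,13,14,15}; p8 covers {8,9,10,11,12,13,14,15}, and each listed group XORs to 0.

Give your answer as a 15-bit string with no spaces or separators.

Place data at non-parity positions: p1 p2 0 p4 0 1 1 p8 0 1 1 1 0 0 1
p1 (pos 1,3,5,7,9,11,13,15): XOR of data positions = 0⊕0⊕1⊕0⊕1⊕0⊕1 = 1
p2 (pos 2,3,6,7,10,11,14,15): XOR of data positions = 0⊕1⊕1⊕1⊕1⊕0⊕1 = 1
p4 (pos 4,5,6,7,12,13,14,15): XOR of data positions = 0⊕1⊕1⊕1⊕0⊕0⊕1 = 0
p8 (pos 8,9,10,11,12,13,14,15): XOR of data positions = 0⊕1⊕1⊕1⊕0⊕0⊕1 = 0
Codeword: 110001100111001

110001100111001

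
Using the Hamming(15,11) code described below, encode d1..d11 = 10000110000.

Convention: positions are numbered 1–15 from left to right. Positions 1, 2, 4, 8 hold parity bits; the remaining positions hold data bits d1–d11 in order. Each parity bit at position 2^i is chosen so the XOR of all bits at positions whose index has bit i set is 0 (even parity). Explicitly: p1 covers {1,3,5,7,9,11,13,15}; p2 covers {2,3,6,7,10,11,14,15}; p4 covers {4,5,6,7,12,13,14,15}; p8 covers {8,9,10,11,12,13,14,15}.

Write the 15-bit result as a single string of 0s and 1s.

011000000110000

Place data at non-parity positions: p1 p2 1 p4 0 0 0 p8 0 1 1 0 0 0 0
p1 (pos 1,3,5,7,9,11,13,15): XOR of data positions = 1⊕0⊕0⊕0⊕1⊕0⊕0 = 0
p2 (pos 2,3,6,7,10,11,14,15): XOR of data positions = 1⊕0⊕0⊕1⊕1⊕0⊕0 = 1
p4 (pos 4,5,6,7,12,13,14,15): XOR of data positions = 0⊕0⊕0⊕0⊕0⊕0⊕0 = 0
p8 (pos 8,9,10,11,12,13,14,15): XOR of data positions = 0⊕1⊕1⊕0⊕0⊕0⊕0 = 0
Codeword: 011000000110000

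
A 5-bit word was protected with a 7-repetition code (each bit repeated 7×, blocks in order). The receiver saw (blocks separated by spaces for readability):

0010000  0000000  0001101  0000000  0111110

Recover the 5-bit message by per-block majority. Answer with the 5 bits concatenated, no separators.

Block 1 (0010000): 1 one → 0
Block 2 (0000000): 0 ones → 0
Block 3 (0001101): 3 ones → 0
Block 4 (0000000): 0 ones → 0
Block 5 (0111110): 5 ones → 1

00001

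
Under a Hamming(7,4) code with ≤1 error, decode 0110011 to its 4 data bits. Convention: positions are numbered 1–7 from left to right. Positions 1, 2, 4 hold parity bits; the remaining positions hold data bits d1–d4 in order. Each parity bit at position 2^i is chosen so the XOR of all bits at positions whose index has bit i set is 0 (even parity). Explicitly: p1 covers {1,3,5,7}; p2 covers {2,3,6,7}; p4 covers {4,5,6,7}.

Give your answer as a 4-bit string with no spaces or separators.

s1 (pos 1,3,5,7): 0⊕1⊕0⊕1 = 0
s2 (pos 2,3,6,7): 1⊕1⊕1⊕1 = 0
s4 (pos 4,5,6,7): 0⊕0⊕1⊕1 = 0
Syndrome s4…s1 = 000 → no error.
Read data bits from positions 3,5,6,7: 1011

1011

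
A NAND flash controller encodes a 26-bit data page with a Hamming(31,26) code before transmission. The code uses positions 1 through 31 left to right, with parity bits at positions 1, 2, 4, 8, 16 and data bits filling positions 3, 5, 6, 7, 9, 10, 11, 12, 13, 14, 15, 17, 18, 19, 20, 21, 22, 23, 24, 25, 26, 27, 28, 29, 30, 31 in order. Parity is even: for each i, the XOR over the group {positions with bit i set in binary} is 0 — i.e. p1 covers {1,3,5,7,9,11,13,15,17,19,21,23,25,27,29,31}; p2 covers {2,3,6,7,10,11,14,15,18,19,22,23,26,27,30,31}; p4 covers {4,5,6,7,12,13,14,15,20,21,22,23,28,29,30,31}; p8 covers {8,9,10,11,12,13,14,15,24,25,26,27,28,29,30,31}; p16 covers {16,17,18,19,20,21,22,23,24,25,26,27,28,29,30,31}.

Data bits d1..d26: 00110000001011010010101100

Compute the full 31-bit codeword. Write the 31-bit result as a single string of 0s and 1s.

Place data at non-parity positions: p1 p2 0 p4 0 1 1 p8 0 0 0 0 0 0 1 p16 0 1 1 0 1 0 0 1 0 1 0 1 1 0 0
p1 (pos 1,3,5,7,9,11,13,15,17,19,21,23,25,27,29,31): XOR of data positions = 0⊕0⊕1⊕0⊕0⊕0⊕1⊕0⊕1⊕1⊕0⊕0⊕0⊕1⊕0 = 1
p2 (pos 2,3,6,7,10,11,14,15,18,19,22,23,26,27,30,31): XOR of data positions = 0⊕1⊕1⊕0⊕0⊕0⊕1⊕1⊕1⊕0⊕0⊕1⊕0⊕0⊕0 = 0
p4 (pos 4,5,6,7,12,13,14,15,20,21,22,23,28,29,30,31): XOR of data positions = 0⊕1⊕1⊕0⊕0⊕0⊕1⊕0⊕1⊕0⊕0⊕1⊕1⊕0⊕0 = 0
p8 (pos 8,9,10,11,12,13,14,15,24,25,26,27,28,29,30,31): XOR of data positions = 0⊕0⊕0⊕0⊕0⊕0⊕1⊕1⊕0⊕1⊕0⊕1⊕1⊕0⊕0 = 1
p16 (pos 16,17,18,19,20,21,22,23,24,25,26,27,28,29,30,31): XOR of data positions = 0⊕1⊕1⊕0⊕1⊕0⊕0⊕1⊕0⊕1⊕0⊕1⊕1⊕0⊕0 = 1
Codeword: 1000011100000011011010010101100

1000011100000011011010010101100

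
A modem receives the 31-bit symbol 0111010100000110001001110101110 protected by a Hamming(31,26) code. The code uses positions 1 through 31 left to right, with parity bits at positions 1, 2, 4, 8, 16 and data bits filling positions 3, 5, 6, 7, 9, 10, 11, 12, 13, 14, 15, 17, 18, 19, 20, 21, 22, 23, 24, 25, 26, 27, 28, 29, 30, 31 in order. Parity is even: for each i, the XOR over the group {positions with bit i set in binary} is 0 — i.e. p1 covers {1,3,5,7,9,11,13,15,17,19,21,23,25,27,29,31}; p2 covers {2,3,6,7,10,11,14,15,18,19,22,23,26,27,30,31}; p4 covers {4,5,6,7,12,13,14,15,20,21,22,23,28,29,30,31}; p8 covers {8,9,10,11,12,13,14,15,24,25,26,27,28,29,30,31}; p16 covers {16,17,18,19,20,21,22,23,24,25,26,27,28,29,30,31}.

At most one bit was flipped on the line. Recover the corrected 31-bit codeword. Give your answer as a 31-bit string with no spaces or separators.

s1 (pos 1,3,5,7,9,11,13,15,17,19,21,23,25,27,29,31): 0⊕1⊕0⊕0⊕0⊕0⊕0⊕1⊕0⊕1⊕0⊕1⊕0⊕0⊕1⊕0 = 1
s2 (pos 2,3,6,7,10,11,14,15,18,19,22,23,26,27,30,31): 1⊕1⊕1⊕0⊕0⊕0⊕1⊕1⊕0⊕1⊕1⊕1⊕1⊕0⊕1⊕0 = 0
s4 (pos 4,5,6,7,12,13,14,15,20,21,22,23,28,29,30,31): 1⊕0⊕1⊕0⊕0⊕0⊕1⊕1⊕0⊕0⊕1⊕1⊕1⊕1⊕1⊕0 = 1
s8 (pos 8,9,10,11,12,13,14,15,24,25,26,27,28,29,30,31): 1⊕0⊕0⊕0⊕0⊕0⊕1⊕1⊕1⊕0⊕1⊕0⊕1⊕1⊕1⊕0 = 0
s16 (pos 16,17,18,19,20,21,22,23,24,25,26,27,28,29,30,31): 0⊕0⊕0⊕1⊕0⊕0⊕1⊕1⊕1⊕0⊕1⊕0⊕1⊕1⊕1⊕0 = 0
Syndrome s16…s1 = 00101 → error at position 5.
Flip position 5: 0111010100000110001001110101110 → 0111110100000110001001110101110

0111110100000110001001110101110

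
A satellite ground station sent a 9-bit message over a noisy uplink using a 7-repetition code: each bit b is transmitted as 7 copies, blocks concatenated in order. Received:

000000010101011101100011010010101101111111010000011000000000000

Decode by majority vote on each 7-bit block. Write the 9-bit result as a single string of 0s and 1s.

011011000

Block 1 (0000000): 0 ones → 0
Block 2 (1010101): 4 ones → 1
Block 3 (1101100): 4 ones → 1
Block 4 (0110100): 3 ones → 0
Block 5 (1010110): 4 ones → 1
Block 6 (1111111): 7 ones → 1
Block 7 (0100000): 1 one → 0
Block 8 (1100000): 2 ones → 0
Block 9 (0000000): 0 ones → 0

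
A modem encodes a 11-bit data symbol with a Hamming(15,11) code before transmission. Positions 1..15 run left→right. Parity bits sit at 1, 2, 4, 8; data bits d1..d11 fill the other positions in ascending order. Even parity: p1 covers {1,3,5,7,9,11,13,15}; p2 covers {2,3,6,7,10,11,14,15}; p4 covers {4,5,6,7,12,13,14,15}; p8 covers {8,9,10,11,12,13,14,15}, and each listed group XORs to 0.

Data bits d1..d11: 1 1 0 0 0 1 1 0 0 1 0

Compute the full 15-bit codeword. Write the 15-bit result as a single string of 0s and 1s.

Place data at non-parity positions: p1 p2 1 p4 1 0 0 p8 0 1 1 0 0 1 0
p1 (pos 1,3,5,7,9,11,13,15): XOR of data positions = 1⊕1⊕0⊕0⊕1⊕0⊕0 = 1
p2 (pos 2,3,6,7,10,11,14,15): XOR of data positions = 1⊕0⊕0⊕1⊕1⊕1⊕0 = 0
p4 (pos 4,5,6,7,12,13,14,15): XOR of data positions = 1⊕0⊕0⊕0⊕0⊕1⊕0 = 0
p8 (pos 8,9,10,11,12,13,14,15): XOR of data positions = 0⊕1⊕1⊕0⊕0⊕1⊕0 = 1
Codeword: 101010010110010

101010010110010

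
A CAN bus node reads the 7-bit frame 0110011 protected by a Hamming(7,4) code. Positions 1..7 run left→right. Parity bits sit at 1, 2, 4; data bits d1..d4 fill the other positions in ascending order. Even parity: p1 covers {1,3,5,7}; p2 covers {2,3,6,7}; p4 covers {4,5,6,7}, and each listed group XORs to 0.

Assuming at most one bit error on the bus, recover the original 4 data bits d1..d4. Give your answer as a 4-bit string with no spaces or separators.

1011

s1 (pos 1,3,5,7): 0⊕1⊕0⊕1 = 0
s2 (pos 2,3,6,7): 1⊕1⊕1⊕1 = 0
s4 (pos 4,5,6,7): 0⊕0⊕1⊕1 = 0
Syndrome s4…s1 = 000 → no error.
Read data bits from positions 3,5,6,7: 1011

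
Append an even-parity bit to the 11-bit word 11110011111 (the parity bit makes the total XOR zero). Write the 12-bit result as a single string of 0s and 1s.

XOR of the 11 data bits: 1⊕1⊕1⊕1⊕0⊕0⊕1⊕1⊕1⊕1⊕1 = 1
Parity bit = 1 (so all 12 bits XOR to 0).

111100111111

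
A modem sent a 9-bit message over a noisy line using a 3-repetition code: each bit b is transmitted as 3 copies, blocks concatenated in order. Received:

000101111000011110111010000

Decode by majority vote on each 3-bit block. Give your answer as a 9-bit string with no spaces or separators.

011011100

Block 1 (000): 0 ones → 0
Block 2 (101): 2 ones → 1
Block 3 (111): 3 ones → 1
Block 4 (000): 0 ones → 0
Block 5 (011): 2 ones → 1
Block 6 (110): 2 ones → 1
Block 7 (111): 3 ones → 1
Block 8 (010): 1 one → 0
Block 9 (000): 0 ones → 0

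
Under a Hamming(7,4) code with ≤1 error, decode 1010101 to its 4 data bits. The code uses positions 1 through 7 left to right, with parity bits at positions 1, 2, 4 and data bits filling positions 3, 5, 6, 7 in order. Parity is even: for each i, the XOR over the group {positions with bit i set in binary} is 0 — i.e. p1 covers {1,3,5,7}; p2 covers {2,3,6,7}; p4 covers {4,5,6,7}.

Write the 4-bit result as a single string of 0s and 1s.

s1 (pos 1,3,5,7): 1⊕1⊕1⊕1 = 0
s2 (pos 2,3,6,7): 0⊕1⊕0⊕1 = 0
s4 (pos 4,5,6,7): 0⊕1⊕0⊕1 = 0
Syndrome s4…s1 = 000 → no error.
Read data bits from positions 3,5,6,7: 1101

1101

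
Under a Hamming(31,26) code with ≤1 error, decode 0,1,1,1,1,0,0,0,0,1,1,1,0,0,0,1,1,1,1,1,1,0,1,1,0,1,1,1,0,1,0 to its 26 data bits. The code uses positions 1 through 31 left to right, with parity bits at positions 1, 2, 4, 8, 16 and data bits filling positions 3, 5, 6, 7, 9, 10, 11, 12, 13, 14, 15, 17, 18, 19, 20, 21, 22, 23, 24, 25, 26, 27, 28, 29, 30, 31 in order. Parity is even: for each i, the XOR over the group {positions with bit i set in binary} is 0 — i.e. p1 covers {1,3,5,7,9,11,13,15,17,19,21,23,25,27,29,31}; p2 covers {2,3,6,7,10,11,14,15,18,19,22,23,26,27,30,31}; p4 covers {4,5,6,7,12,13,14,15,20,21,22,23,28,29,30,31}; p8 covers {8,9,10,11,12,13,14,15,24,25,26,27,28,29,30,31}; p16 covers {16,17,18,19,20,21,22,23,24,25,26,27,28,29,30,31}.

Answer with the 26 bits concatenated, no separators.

s1 (pos 1,3,5,7,9,11,13,15,17,19,21,23,25,27,29,31): 0⊕1⊕1⊕0⊕0⊕1⊕0⊕0⊕1⊕1⊕1⊕1⊕0⊕1⊕0⊕0 = 0
s2 (pos 2,3,6,7,10,11,14,15,18,19,22,23,26,27,30,31): 1⊕1⊕0⊕0⊕1⊕1⊕0⊕0⊕1⊕1⊕0⊕1⊕1⊕1⊕1⊕0 = 0
s4 (pos 4,5,6,7,12,13,14,15,20,21,22,23,28,29,30,31): 1⊕1⊕0⊕0⊕1⊕0⊕0⊕0⊕1⊕1⊕0⊕1⊕1⊕0⊕1⊕0 = 0
s8 (pos 8,9,10,11,12,13,14,15,24,25,26,27,28,29,30,31): 0⊕0⊕1⊕1⊕1⊕0⊕0⊕0⊕1⊕0⊕1⊕1⊕1⊕0⊕1⊕0 = 0
s16 (pos 16,17,18,19,20,21,22,23,24,25,26,27,28,29,30,31): 1⊕1⊕1⊕1⊕1⊕1⊕0⊕1⊕1⊕0⊕1⊕1⊕1⊕0⊕1⊕0 = 0
Syndrome s16…s1 = 00000 → no error.
Read data bits from positions 3,5,6,7,9,10,11,12,13,14,15,17,18,19,20,21,22,23,24,25,26,27,28,29,30,31: 11000111000111110110111010

11000111000111110110111010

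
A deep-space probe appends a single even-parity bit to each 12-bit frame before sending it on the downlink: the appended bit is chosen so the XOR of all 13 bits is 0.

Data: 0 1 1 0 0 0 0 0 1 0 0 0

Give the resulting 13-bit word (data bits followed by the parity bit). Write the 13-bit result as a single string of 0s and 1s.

0110000010001

XOR of the 12 data bits: 0⊕1⊕1⊕0⊕0⊕0⊕0⊕0⊕1⊕0⊕0⊕0 = 1
Parity bit = 1 (so all 13 bits XOR to 0).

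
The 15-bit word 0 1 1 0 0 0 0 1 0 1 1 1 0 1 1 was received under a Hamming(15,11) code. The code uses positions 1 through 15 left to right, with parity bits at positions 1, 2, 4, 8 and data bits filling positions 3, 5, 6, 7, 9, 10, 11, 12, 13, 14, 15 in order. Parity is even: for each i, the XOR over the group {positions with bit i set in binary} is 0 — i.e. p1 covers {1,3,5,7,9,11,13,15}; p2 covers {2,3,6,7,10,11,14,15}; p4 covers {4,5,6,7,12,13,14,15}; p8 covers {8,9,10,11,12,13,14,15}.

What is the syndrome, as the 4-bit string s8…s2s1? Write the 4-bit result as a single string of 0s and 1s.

s1 (pos 1,3,5,7,9,11,13,15): 0⊕1⊕0⊕0⊕0⊕1⊕0⊕1 = 1
s2 (pos 2,3,6,7,10,11,14,15): 1⊕1⊕0⊕0⊕1⊕1⊕1⊕1 = 0
s4 (pos 4,5,6,7,12,13,14,15): 0⊕0⊕0⊕0⊕1⊕0⊕1⊕1 = 1
s8 (pos 8,9,10,11,12,13,14,15): 1⊕0⊕1⊕1⊕1⊕0⊕1⊕1 = 0
Syndrome s8…s1 = 0101 → error at position 5.

0101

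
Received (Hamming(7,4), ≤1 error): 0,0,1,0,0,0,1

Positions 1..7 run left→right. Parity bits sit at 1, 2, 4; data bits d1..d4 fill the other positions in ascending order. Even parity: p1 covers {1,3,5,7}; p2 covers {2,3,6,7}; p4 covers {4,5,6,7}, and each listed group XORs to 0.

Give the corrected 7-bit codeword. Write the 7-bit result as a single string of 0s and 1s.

0011001

s1 (pos 1,3,5,7): 0⊕1⊕0⊕1 = 0
s2 (pos 2,3,6,7): 0⊕1⊕0⊕1 = 0
s4 (pos 4,5,6,7): 0⊕0⊕0⊕1 = 1
Syndrome s4…s1 = 100 → error at position 4.
Flip position 4: 0010001 → 0011001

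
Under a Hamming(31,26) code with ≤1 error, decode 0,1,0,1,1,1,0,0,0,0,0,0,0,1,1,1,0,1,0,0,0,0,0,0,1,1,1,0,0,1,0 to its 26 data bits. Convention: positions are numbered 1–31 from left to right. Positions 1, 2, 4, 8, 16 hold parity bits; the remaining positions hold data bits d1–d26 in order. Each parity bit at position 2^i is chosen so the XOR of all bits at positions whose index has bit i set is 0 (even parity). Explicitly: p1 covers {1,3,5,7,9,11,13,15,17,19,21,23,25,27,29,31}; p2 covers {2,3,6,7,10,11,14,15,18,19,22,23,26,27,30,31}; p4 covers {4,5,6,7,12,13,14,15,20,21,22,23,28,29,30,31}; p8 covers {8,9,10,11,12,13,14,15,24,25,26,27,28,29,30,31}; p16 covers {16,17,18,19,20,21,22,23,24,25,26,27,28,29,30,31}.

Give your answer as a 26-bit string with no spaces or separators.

s1 (pos 1,3,5,7,9,11,13,15,17,19,21,23,25,27,29,31): 0⊕0⊕1⊕0⊕0⊕0⊕0⊕1⊕0⊕0⊕0⊕0⊕1⊕1⊕0⊕0 = 0
s2 (pos 2,3,6,7,10,11,14,15,18,19,22,23,26,27,30,31): 1⊕0⊕1⊕0⊕0⊕0⊕1⊕1⊕1⊕0⊕0⊕0⊕1⊕1⊕1⊕0 = 0
s4 (pos 4,5,6,7,12,13,14,15,20,21,22,23,28,29,30,31): 1⊕1⊕1⊕0⊕0⊕0⊕1⊕1⊕0⊕0⊕0⊕0⊕0⊕0⊕1⊕0 = 0
s8 (pos 8,9,10,11,12,13,14,15,24,25,26,27,28,29,30,31): 0⊕0⊕0⊕0⊕0⊕0⊕1⊕1⊕0⊕1⊕1⊕1⊕0⊕0⊕1⊕0 = 0
s16 (pos 16,17,18,19,20,21,22,23,24,25,26,27,28,29,30,31): 1⊕0⊕1⊕0⊕0⊕0⊕0⊕0⊕0⊕1⊕1⊕1⊕0⊕0⊕1⊕0 = 0
Syndrome s16…s1 = 00000 → no error.
Read data bits from positions 3,5,6,7,9,10,11,12,13,14,15,17,18,19,20,21,22,23,24,25,26,27,28,29,30,31: 01100000011010000001110010

01100000011010000001110010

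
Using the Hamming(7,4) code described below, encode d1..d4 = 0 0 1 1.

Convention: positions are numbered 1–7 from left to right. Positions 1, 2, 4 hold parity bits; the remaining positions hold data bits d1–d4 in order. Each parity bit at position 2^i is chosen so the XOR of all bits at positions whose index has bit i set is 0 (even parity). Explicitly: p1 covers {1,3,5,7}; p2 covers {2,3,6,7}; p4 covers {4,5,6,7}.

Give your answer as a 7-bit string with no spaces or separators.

Place data at non-parity positions: p1 p2 0 p4 0 1 1
p1 (pos 1,3,5,7): XOR of data positions = 0⊕0⊕1 = 1
p2 (pos 2,3,6,7): XOR of data positions = 0⊕1⊕1 = 0
p4 (pos 4,5,6,7): XOR of data positions = 0⊕1⊕1 = 0
Codeword: 1000011

1000011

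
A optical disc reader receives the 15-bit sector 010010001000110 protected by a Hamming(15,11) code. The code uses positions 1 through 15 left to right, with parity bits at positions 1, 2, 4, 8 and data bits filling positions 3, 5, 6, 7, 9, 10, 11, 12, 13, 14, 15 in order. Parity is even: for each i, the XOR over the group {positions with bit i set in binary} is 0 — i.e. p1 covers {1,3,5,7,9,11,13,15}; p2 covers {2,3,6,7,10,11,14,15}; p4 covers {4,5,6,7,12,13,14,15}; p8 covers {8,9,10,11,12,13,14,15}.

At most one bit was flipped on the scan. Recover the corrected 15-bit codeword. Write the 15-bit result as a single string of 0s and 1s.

s1 (pos 1,3,5,7,9,11,13,15): 0⊕0⊕1⊕0⊕1⊕0⊕1⊕0 = 1
s2 (pos 2,3,6,7,10,11,14,15): 1⊕0⊕0⊕0⊕0⊕0⊕1⊕0 = 0
s4 (pos 4,5,6,7,12,13,14,15): 0⊕1⊕0⊕0⊕0⊕1⊕1⊕0 = 1
s8 (pos 8,9,10,11,12,13,14,15): 0⊕1⊕0⊕0⊕0⊕1⊕1⊕0 = 1
Syndrome s8…s1 = 1101 → error at position 13.
Flip position 13: 010010001000110 → 010010001000010

010010001000010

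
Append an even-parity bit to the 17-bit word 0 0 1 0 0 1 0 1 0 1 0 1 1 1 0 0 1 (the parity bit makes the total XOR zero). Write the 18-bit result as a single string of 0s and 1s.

XOR of the 17 data bits: 0⊕0⊕1⊕0⊕0⊕1⊕0⊕1⊕0⊕1⊕0⊕1⊕1⊕1⊕0⊕0⊕1 = 0
Parity bit = 0 (so all 18 bits XOR to 0).

001001010101110010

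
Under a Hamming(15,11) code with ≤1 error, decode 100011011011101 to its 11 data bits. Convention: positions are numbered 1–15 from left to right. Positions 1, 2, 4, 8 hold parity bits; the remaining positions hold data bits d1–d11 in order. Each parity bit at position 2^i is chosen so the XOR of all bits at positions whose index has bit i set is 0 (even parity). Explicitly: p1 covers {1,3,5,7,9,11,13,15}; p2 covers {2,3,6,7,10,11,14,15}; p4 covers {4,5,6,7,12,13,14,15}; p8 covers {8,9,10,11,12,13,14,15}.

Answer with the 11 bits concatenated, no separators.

01001011101

s1 (pos 1,3,5,7,9,11,13,15): 1⊕0⊕1⊕0⊕1⊕1⊕1⊕1 = 0
s2 (pos 2,3,6,7,10,11,14,15): 0⊕0⊕1⊕0⊕0⊕1⊕0⊕1 = 1
s4 (pos 4,5,6,7,12,13,14,15): 0⊕1⊕1⊕0⊕1⊕1⊕0⊕1 = 1
s8 (pos 8,9,10,11,12,13,14,15): 1⊕1⊕0⊕1⊕1⊕1⊕0⊕1 = 0
Syndrome s8…s1 = 0110 → error at position 6.
Flip position 6: 100011011011101 → 100010011011101
Read data bits from positions 3,5,6,7,9,10,11,12,13,14,15: 01001011101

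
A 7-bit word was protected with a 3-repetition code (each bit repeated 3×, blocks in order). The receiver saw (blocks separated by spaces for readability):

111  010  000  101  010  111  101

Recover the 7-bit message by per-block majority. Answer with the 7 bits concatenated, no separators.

1001011

Block 1 (111): 3 ones → 1
Block 2 (010): 1 one → 0
Block 3 (000): 0 ones → 0
Block 4 (101): 2 ones → 1
Block 5 (010): 1 one → 0
Block 6 (111): 3 ones → 1
Block 7 (101): 2 ones → 1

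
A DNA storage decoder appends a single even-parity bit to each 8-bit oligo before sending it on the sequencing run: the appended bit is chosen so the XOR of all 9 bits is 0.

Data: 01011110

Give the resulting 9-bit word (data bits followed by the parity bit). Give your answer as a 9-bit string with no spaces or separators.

010111101

XOR of the 8 data bits: 0⊕1⊕0⊕1⊕1⊕1⊕1⊕0 = 1
Parity bit = 1 (so all 9 bits XOR to 0).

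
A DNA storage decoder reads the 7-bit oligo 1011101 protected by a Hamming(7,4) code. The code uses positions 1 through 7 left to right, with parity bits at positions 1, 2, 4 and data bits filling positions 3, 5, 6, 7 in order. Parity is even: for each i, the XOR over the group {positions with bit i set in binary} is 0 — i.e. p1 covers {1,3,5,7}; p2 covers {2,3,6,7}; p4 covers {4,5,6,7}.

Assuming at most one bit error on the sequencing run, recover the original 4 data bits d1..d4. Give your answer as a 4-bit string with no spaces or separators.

s1 (pos 1,3,5,7): 1⊕1⊕1⊕1 = 0
s2 (pos 2,3,6,7): 0⊕1⊕0⊕1 = 0
s4 (pos 4,5,6,7): 1⊕1⊕0⊕1 = 1
Syndrome s4…s1 = 100 → error at position 4.
Flip position 4: 1011101 → 1010101
Read data bits from positions 3,5,6,7: 1101

1101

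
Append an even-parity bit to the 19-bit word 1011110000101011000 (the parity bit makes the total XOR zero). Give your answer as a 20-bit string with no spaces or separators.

XOR of the 19 data bits: 1⊕0⊕1⊕1⊕1⊕1⊕0⊕0⊕0⊕0⊕1⊕0⊕1⊕0⊕1⊕1⊕0⊕0⊕0 = 1
Parity bit = 1 (so all 20 bits XOR to 0).

10111100001010110001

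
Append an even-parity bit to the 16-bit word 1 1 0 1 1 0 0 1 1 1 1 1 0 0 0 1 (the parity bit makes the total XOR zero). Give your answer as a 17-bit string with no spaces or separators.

XOR of the 16 data bits: 1⊕1⊕0⊕1⊕1⊕0⊕0⊕1⊕1⊕1⊕1⊕1⊕0⊕0⊕0⊕1 = 0
Parity bit = 0 (so all 17 bits XOR to 0).

11011001111100010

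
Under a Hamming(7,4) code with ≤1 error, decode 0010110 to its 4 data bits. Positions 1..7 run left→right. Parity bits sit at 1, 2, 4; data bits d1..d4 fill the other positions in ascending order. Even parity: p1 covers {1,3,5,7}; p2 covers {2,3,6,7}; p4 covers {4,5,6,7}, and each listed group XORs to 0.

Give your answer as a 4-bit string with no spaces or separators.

1110

s1 (pos 1,3,5,7): 0⊕1⊕1⊕0 = 0
s2 (pos 2,3,6,7): 0⊕1⊕1⊕0 = 0
s4 (pos 4,5,6,7): 0⊕1⊕1⊕0 = 0
Syndrome s4…s1 = 000 → no error.
Read data bits from positions 3,5,6,7: 1110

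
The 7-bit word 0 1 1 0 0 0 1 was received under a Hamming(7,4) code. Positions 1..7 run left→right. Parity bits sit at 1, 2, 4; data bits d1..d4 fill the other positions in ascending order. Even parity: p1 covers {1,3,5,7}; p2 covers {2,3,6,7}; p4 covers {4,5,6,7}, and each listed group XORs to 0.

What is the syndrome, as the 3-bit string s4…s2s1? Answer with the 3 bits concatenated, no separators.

110

s1 (pos 1,3,5,7): 0⊕1⊕0⊕1 = 0
s2 (pos 2,3,6,7): 1⊕1⊕0⊕1 = 1
s4 (pos 4,5,6,7): 0⊕0⊕0⊕1 = 1
Syndrome s4…s1 = 110 → error at position 6.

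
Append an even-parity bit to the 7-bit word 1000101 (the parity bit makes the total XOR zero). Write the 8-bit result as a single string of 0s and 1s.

XOR of the 7 data bits: 1⊕0⊕0⊕0⊕1⊕0⊕1 = 1
Parity bit = 1 (so all 8 bits XOR to 0).

10001011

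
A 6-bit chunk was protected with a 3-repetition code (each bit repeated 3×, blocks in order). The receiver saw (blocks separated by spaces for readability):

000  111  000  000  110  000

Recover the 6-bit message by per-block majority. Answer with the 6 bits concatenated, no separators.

Block 1 (000): 0 ones → 0
Block 2 (111): 3 ones → 1
Block 3 (000): 0 ones → 0
Block 4 (000): 0 ones → 0
Block 5 (110): 2 ones → 1
Block 6 (000): 0 ones → 0

010010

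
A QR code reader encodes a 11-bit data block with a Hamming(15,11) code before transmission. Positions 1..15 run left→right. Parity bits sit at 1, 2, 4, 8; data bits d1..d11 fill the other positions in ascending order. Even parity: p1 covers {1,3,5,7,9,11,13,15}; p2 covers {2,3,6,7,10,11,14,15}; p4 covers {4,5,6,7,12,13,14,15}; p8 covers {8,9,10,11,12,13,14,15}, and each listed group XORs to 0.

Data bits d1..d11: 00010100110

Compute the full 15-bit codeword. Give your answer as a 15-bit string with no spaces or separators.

010100110100110

Place data at non-parity positions: p1 p2 0 p4 0 0 1 p8 0 1 0 0 1 1 0
p1 (pos 1,3,5,7,9,11,13,15): XOR of data positions = 0⊕0⊕1⊕0⊕0⊕1⊕0 = 0
p2 (pos 2,3,6,7,10,11,14,15): XOR of data positions = 0⊕0⊕1⊕1⊕0⊕1⊕0 = 1
p4 (pos 4,5,6,7,12,13,14,15): XOR of data positions = 0⊕0⊕1⊕0⊕1⊕1⊕0 = 1
p8 (pos 8,9,10,11,12,13,14,15): XOR of data positions = 0⊕1⊕0⊕0⊕1⊕1⊕0 = 1
Codeword: 010100110100110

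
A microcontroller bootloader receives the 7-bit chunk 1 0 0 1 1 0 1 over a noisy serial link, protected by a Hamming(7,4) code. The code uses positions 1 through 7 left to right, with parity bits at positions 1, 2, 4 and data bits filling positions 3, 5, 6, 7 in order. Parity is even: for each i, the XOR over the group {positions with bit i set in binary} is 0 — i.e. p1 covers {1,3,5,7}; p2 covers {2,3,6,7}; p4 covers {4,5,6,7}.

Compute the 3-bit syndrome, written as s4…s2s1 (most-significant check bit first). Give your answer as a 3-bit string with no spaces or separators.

s1 (pos 1,3,5,7): 1⊕0⊕1⊕1 = 1
s2 (pos 2,3,6,7): 0⊕0⊕0⊕1 = 1
s4 (pos 4,5,6,7): 1⊕1⊕0⊕1 = 1
Syndrome s4…s1 = 111 → error at position 7.

111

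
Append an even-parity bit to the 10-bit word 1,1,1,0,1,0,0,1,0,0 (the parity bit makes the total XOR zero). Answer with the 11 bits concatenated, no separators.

11101001001

XOR of the 10 data bits: 1⊕1⊕1⊕0⊕1⊕0⊕0⊕1⊕0⊕0 = 1
Parity bit = 1 (so all 11 bits XOR to 0).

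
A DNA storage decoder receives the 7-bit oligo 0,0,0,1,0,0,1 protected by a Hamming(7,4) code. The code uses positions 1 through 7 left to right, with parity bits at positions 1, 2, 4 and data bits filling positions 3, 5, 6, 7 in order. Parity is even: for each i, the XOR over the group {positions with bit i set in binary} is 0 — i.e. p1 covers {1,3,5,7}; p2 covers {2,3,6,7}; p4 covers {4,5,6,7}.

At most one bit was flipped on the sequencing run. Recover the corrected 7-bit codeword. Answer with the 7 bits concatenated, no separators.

s1 (pos 1,3,5,7): 0⊕0⊕0⊕1 = 1
s2 (pos 2,3,6,7): 0⊕0⊕0⊕1 = 1
s4 (pos 4,5,6,7): 1⊕0⊕0⊕1 = 0
Syndrome s4…s1 = 011 → error at position 3.
Flip position 3: 0001001 → 0011001

0011001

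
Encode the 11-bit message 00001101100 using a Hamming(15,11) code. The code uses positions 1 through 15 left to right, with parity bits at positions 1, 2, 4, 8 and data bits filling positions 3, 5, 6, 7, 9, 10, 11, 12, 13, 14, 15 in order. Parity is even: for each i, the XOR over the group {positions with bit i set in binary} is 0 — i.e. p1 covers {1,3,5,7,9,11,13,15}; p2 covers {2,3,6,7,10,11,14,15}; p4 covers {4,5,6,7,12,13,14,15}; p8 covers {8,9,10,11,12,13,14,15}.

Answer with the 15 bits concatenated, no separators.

Place data at non-parity positions: p1 p2 0 p4 0 0 0 p8 1 1 0 1 1 0 0
p1 (pos 1,3,5,7,9,11,13,15): XOR of data positions = 0⊕0⊕0⊕1⊕0⊕1⊕0 = 0
p2 (pos 2,3,6,7,10,11,14,15): XOR of data positions = 0⊕0⊕0⊕1⊕0⊕0⊕0 = 1
p4 (pos 4,5,6,7,12,13,14,15): XOR of data positions = 0⊕0⊕0⊕1⊕1⊕0⊕0 = 0
p8 (pos 8,9,10,11,12,13,14,15): XOR of data positions = 1⊕1⊕0⊕1⊕1⊕0⊕0 = 0
Codeword: 010000001101100

010000001101100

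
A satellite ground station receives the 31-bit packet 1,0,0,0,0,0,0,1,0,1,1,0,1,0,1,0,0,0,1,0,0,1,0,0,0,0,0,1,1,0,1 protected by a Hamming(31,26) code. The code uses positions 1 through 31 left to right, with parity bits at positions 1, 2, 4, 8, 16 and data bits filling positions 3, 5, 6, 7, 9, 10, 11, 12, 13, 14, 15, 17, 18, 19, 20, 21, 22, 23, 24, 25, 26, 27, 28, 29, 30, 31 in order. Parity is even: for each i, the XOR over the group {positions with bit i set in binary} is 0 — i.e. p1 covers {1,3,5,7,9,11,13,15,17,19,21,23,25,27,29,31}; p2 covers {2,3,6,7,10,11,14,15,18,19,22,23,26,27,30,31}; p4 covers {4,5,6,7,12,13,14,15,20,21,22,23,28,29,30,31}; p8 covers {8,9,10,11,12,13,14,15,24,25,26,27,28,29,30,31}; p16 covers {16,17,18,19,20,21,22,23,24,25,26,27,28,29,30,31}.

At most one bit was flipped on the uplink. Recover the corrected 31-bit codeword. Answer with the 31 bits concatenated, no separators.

s1 (pos 1,3,5,7,9,11,13,15,17,19,21,23,25,27,29,31): 1⊕0⊕0⊕0⊕0⊕1⊕1⊕1⊕0⊕1⊕0⊕0⊕0⊕0⊕1⊕1 = 1
s2 (pos 2,3,6,7,10,11,14,15,18,19,22,23,26,27,30,31): 0⊕0⊕0⊕0⊕1⊕1⊕0⊕1⊕0⊕1⊕1⊕0⊕0⊕0⊕0⊕1 = 0
s4 (pos 4,5,6,7,12,13,14,15,20,21,22,23,28,29,30,31): 0⊕0⊕0⊕0⊕0⊕1⊕0⊕1⊕0⊕0⊕1⊕0⊕1⊕1⊕0⊕1 = 0
s8 (pos 8,9,10,11,12,13,14,15,24,25,26,27,28,29,30,31): 1⊕0⊕1⊕1⊕0⊕1⊕0⊕1⊕0⊕0⊕0⊕0⊕1⊕1⊕0⊕1 = 0
s16 (pos 16,17,18,19,20,21,22,23,24,25,26,27,28,29,30,31): 0⊕0⊕0⊕1⊕0⊕0⊕1⊕0⊕0⊕0⊕0⊕0⊕1⊕1⊕0⊕1 = 1
Syndrome s16…s1 = 10001 → error at position 17.
Flip position 17: 1000000101101010001001000001101 → 1000000101101010101001000001101

1000000101101010101001000001101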